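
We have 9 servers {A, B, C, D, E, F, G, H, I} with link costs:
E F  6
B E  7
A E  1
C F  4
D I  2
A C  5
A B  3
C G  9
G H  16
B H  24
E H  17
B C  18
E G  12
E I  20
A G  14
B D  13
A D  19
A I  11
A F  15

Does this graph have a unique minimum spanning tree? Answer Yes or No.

Sort edges by weight, then run Kruskal:
A E (1): add — endpoints in different components.
D I (2): add — endpoints in different components.
A B (3): add — endpoints in different components.
C F (4): add — endpoints in different components.
A C (5): add — endpoints in different components.
E F (6): skip — E and F already connected.
B E (7): skip — B and E already connected.
C G (9): add — endpoints in different components.
A I (11): add — endpoints in different components.
E G (12): skip — E and G already connected.
B D (13): skip — B and D already connected.
A G (14): skip — A and G already connected.
A F (15): skip — A and F already connected.
G H (16): add — endpoints in different components.
Every non-tree edge has weight strictly greater than the heaviest edge on the tree path between its endpoints, so the MST is unique.

Yes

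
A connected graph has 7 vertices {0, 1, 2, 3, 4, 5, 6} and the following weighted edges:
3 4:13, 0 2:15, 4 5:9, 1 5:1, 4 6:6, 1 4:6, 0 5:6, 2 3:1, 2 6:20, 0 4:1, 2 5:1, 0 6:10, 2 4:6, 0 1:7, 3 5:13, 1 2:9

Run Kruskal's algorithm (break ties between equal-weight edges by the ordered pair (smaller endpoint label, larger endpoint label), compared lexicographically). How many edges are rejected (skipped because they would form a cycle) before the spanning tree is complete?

2

Kruskal's algorithm — process edges by increasing weight (ties by edge label):
0 4 (1): add — endpoints in different components.
1 5 (1): add — endpoints in different components.
2 3 (1): add — endpoints in different components.
2 5 (1): add — endpoints in different components.
0 5 (6): add — endpoints in different components.
1 4 (6): skip — 1 and 4 already connected.
2 4 (6): skip — 2 and 4 already connected.
4 6 (6): add — endpoints in different components.
Edges rejected before the tree was complete: 2.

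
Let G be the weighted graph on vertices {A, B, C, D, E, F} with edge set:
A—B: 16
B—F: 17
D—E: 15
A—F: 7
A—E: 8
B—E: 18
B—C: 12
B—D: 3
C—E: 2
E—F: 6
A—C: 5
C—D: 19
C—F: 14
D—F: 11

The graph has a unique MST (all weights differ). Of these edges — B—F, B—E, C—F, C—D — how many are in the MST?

Sort edges by weight, then run Kruskal:
C—E (2): add — endpoints in different components.
B—D (3): add — endpoints in different components.
A—C (5): add — endpoints in different components.
E—F (6): add — endpoints in different components.
A—F (7): skip — A and F already connected.
A—E (8): skip — A and E already connected.
D—F (11): add — endpoints in different components.
MST edge set: {C—E, B—D, A—C, E—F, D—F}.
Of the listed edges, {} are in the MST → 0.

0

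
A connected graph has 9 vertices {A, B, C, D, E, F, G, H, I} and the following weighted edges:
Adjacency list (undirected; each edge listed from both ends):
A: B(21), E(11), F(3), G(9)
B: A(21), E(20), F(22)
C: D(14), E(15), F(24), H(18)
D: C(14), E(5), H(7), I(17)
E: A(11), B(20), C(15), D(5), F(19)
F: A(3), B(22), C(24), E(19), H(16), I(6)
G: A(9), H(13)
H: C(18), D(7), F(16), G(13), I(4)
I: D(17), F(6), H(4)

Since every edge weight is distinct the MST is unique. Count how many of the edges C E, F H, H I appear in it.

1

Kruskal: consider edges lightest-first.
A F (3): add — endpoints in different components.
H I (4): add — endpoints in different components.
D E (5): add — endpoints in different components.
F I (6): add — endpoints in different components.
D H (7): add — endpoints in different components.
A G (9): add — endpoints in different components.
A E (11): skip — A and E already connected.
G H (13): skip — G and H already connected.
C D (14): add — endpoints in different components.
C E (15): skip — C and E already connected.
F H (16): skip — F and H already connected.
D I (17): skip — D and I already connected.
C H (18): skip — C and H already connected.
E F (19): skip — E and F already connected.
B E (20): add — endpoints in different components.
MST edge set: {A F, H I, D E, F I, D H, A G, C D, B E}.
Of the listed edges, {H I} are in the MST → 1.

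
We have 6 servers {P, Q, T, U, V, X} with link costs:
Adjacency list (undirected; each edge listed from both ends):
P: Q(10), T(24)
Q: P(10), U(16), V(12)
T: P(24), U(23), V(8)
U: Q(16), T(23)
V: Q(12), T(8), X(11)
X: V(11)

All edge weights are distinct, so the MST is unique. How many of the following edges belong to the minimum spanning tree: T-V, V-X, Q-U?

3

Sort edges by weight, then run Kruskal:
T-V (8): add. Components now {U} {X} {P} {Q} {T,V}
P-Q (10): add. Components now {U} {X} {P,Q} {T,V}
V-X (11): add. Components now {U} {T,V,X} {P,Q}
Q-V (12): add. Components now {U} {P,Q,T,V,X}
Q-U (16): add. Components now {P,Q,T,U,V,X}
MST edge set: {T-V, P-Q, V-X, Q-V, Q-U}.
Of the listed edges, {T-V, V-X, Q-U} are in the MST → 3.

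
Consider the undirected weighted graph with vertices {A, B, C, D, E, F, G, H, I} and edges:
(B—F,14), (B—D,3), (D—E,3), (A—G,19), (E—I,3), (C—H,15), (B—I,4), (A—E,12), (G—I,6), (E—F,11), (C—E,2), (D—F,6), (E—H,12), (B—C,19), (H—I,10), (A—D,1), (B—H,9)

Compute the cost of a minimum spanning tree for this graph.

33

Kruskal: consider edges lightest-first.
A—D (1): add — endpoints in different components.
C—E (2): add — endpoints in different components.
B—D (3): add — endpoints in different components.
D—E (3): add — endpoints in different components.
E—I (3): add — endpoints in different components.
B—I (4): skip — B and I already connected.
D—F (6): add — endpoints in different components.
G—I (6): add — endpoints in different components.
B—H (9): add — endpoints in different components.
MST edges: A—D, C—E, B—D, D—E, E—I, D—F, G—I, B—H; total weight 1+2+3+3+3+6+6+9 = 33.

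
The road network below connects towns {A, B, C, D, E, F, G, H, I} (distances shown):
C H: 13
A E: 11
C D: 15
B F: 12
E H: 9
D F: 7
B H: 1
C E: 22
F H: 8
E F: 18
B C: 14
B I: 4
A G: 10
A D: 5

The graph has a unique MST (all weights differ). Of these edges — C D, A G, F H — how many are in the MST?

2

Kruskal's algorithm — process edges by increasing weight (ties by edge label):
B H (1): add — endpoints in different components.
B I (4): add — endpoints in different components.
A D (5): add — endpoints in different components.
D F (7): add — endpoints in different components.
F H (8): add — endpoints in different components.
E H (9): add — endpoints in different components.
A G (10): add — endpoints in different components.
A E (11): skip — A and E already connected.
B F (12): skip — B and F already connected.
C H (13): add — endpoints in different components.
MST edge set: {B H, B I, A D, D F, F H, E H, A G, C H}.
Of the listed edges, {A G, F H} are in the MST → 2.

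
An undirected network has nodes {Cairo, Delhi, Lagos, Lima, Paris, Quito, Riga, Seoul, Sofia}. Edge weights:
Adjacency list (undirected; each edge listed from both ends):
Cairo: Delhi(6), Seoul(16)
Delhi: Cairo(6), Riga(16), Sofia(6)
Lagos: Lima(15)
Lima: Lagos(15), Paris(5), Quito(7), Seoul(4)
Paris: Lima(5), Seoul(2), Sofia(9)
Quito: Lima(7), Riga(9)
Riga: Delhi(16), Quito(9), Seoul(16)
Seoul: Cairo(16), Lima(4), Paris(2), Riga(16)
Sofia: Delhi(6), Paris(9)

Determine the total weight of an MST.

58

Grow the tree from Quito using Prim:
Step 1: cheapest edge leaving the tree is Lima Quito (7); add Lima.
Step 2: cheapest edge leaving the tree is Lima Seoul (4); add Seoul.
Step 3: cheapest edge leaving the tree is Paris Seoul (2); add Paris.
Step 4: cheapest edge leaving the tree is Quito Riga (9); add Riga.
Step 5: cheapest edge leaving the tree is Paris Sofia (9); add Sofia.
Step 6: cheapest edge leaving the tree is Delhi Sofia (6); add Delhi.
Step 7: cheapest edge leaving the tree is Cairo Delhi (6); add Cairo.
Step 8: cheapest edge leaving the tree is Lagos Lima (15); add Lagos.
MST edges: Lima Quito, Lima Seoul, Paris Seoul, Quito Riga, Paris Sofia, Delhi Sofia, Cairo Delhi, Lagos Lima; total weight 7+4+2+9+9+6+6+15 = 58.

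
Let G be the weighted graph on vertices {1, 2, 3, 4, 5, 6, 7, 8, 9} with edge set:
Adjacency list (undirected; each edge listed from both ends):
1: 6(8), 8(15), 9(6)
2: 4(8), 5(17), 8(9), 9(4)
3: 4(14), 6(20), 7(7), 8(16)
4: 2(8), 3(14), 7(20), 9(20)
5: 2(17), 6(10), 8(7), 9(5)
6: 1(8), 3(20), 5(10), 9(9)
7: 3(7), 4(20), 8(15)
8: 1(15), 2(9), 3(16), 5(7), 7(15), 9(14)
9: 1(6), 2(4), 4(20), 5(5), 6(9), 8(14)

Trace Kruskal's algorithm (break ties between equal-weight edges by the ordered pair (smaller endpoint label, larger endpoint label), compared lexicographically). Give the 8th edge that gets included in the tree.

3-4

Kruskal's algorithm — process edges by increasing weight (ties by edge label):
2–9 (4): add — endpoints in different components.
5–9 (5): add — endpoints in different components.
1–9 (6): add — endpoints in different components.
3–7 (7): add — endpoints in different components.
5–8 (7): add — endpoints in different components.
1–6 (8): add — endpoints in different components.
2–4 (8): add — endpoints in different components.
2–8 (9): skip — 2 and 8 already connected.
6–9 (9): skip — 6 and 9 already connected.
5–6 (10): skip — 5 and 6 already connected.
3–4 (14): add — endpoints in different components.
The 8th edge added is 3–4.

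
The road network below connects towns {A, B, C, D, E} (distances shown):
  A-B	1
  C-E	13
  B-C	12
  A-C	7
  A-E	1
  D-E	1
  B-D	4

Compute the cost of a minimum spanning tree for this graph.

Prim's algorithm from D:
Step 1: cheapest edge leaving the tree is D-E (1); add E.
Step 2: cheapest edge leaving the tree is A-E (1); add A.
Step 3: cheapest edge leaving the tree is A-B (1); add B.
Step 4: cheapest edge leaving the tree is A-C (7); add C.
MST edges: D-E, A-E, A-B, A-C; total weight 1+1+1+7 = 10.

10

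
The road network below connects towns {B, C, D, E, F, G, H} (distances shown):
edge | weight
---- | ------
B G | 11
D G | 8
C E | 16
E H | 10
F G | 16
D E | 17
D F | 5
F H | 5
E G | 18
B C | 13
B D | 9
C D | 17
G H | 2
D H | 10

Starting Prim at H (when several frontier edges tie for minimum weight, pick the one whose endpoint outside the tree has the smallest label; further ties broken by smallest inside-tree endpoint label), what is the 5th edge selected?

E-H

Prim, starting at H.
Step 1: frontier [G H 2, F H 5, D H 10, E H 10] → take G H (2); add G.
Step 2: frontier [D G 8, B G 11, F G 16, E G 18, F H 5, D H 10, E H 10] → take F H (5); add F.
Step 3: frontier [D F 5, D G 8, B G 11, E G 18, D H 10, E H 10] → take D F (5); add D.
Step 4: frontier [B D 9, C D 17, D E 17, B G 11, E G 18, E H 10] → take B D (9); add B.
Step 5: frontier [B C 13, C D 17, D E 17, E G 18, E H 10] → take E H (10); add E.
Step 6: frontier [B C 13, C D 17, C E 16] → take B C (13); add C.
The 5th edge added is E H.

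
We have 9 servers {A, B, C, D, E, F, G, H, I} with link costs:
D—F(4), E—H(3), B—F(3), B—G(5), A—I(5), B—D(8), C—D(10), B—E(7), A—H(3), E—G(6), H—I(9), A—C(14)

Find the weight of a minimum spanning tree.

Prim's algorithm from H:
Step 1: cheapest edge leaving the tree is A—H (3); add A.
Step 2: cheapest edge leaving the tree is E—H (3); add E.
Step 3: cheapest edge leaving the tree is A—I (5); add I.
Step 4: cheapest edge leaving the tree is E—G (6); add G.
Step 5: cheapest edge leaving the tree is B—G (5); add B.
Step 6: cheapest edge leaving the tree is B—F (3); add F.
Step 7: cheapest edge leaving the tree is D—F (4); add D.
Step 8: cheapest edge leaving the tree is C—D (10); add C.
MST edges: A—H, E—H, A—I, E—G, B—G, B—F, D—F, C—D; total weight 3+3+5+6+5+3+4+10 = 39.

39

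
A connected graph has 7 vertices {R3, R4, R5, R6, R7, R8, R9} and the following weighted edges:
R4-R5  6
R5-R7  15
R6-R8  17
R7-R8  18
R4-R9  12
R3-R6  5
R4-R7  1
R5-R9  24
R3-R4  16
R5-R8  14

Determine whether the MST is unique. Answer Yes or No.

Kruskal's algorithm — process edges by increasing weight (ties by edge label):
R4-R7 (1): add. Components now {R3} {R6} {R4,R7} {R5} {R8} {R9}
R3-R6 (5): add. Components now {R3,R6} {R4,R7} {R5} {R8} {R9}
R4-R5 (6): add. Components now {R3,R6} {R4,R5,R7} {R8} {R9}
R4-R9 (12): add. Components now {R3,R6} {R4,R5,R7,R9} {R8}
R5-R8 (14): add. Components now {R3,R6} {R4,R5,R7,R8,R9}
R5-R7 (15): skip — R7 and R5 already connected.
R3-R4 (16): add. Components now {R3,R4,R5,R6,R7,R8,R9}
Every non-tree edge has weight strictly greater than the heaviest edge on the tree path between its endpoints, so the MST is unique.

Yes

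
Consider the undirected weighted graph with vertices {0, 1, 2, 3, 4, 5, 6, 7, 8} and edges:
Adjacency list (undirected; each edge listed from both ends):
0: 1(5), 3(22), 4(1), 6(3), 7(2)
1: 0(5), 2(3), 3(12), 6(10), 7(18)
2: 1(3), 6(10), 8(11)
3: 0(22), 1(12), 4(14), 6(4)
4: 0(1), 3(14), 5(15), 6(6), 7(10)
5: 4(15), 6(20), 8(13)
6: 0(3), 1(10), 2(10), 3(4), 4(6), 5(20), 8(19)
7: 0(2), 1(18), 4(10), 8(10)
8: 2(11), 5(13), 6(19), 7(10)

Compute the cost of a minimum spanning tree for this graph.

Sort edges by weight, then run Kruskal:
0—4 (1): add — endpoints in different components.
0—7 (2): add — endpoints in different components.
0—6 (3): add — endpoints in different components.
1—2 (3): add — endpoints in different components.
3—6 (4): add — endpoints in different components.
0—1 (5): add — endpoints in different components.
4—6 (6): skip — 4 and 6 already connected.
1—6 (10): skip — 1 and 6 already connected.
2—6 (10): skip — 2 and 6 already connected.
4—7 (10): skip — 4 and 7 already connected.
7—8 (10): add — endpoints in different components.
2—8 (11): skip — 2 and 8 already connected.
1—3 (12): skip — 1 and 3 already connected.
5—8 (13): add — endpoints in different components.
MST edges: 0—4, 0—7, 0—6, 1—2, 3—6, 0—1, 7—8, 5—8; total weight 1+2+3+3+4+5+10+13 = 41.

41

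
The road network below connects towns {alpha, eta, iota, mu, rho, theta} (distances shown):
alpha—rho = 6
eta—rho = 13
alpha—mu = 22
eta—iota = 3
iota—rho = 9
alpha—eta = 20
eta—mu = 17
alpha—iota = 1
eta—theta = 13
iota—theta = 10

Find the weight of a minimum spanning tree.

Kruskal: consider edges lightest-first.
alpha—iota (1): add. Components now {alpha,iota} {theta} {rho} {eta} {mu}
eta—iota (3): add. Components now {alpha,eta,iota} {theta} {rho} {mu}
alpha—rho (6): add. Components now {alpha,eta,iota,rho} {theta} {mu}
iota—rho (9): skip — iota and rho already connected.
iota—theta (10): add. Components now {alpha,eta,iota,rho,theta} {mu}
eta—rho (13): skip — rho and eta already connected.
eta—theta (13): skip — theta and eta already connected.
eta—mu (17): add. Components now {alpha,eta,iota,mu,rho,theta}
MST edges: alpha—iota, eta—iota, alpha—rho, iota—theta, eta—mu; total weight 1+3+6+10+17 = 37.

37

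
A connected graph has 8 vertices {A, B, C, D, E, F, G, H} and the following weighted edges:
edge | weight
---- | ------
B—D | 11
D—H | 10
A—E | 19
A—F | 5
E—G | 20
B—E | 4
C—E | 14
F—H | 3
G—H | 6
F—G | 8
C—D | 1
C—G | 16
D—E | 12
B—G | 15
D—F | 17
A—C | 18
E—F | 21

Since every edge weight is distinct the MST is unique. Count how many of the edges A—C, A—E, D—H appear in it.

1

Kruskal: consider edges lightest-first.
C—D (1): add — endpoints in different components.
F—H (3): add — endpoints in different components.
B—E (4): add — endpoints in different components.
A—F (5): add — endpoints in different components.
G—H (6): add — endpoints in different components.
F—G (8): skip — F and G already connected.
D—H (10): add — endpoints in different components.
B—D (11): add — endpoints in different components.
MST edge set: {C—D, F—H, B—E, A—F, G—H, D—H, B—D}.
Of the listed edges, {D—H} are in the MST → 1.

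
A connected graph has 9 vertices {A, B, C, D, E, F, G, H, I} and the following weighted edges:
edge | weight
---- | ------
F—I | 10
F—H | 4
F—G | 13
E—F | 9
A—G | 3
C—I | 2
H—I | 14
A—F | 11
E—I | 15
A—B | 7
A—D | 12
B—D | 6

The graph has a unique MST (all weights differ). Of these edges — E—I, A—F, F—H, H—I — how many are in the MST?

Kruskal's algorithm — process edges by increasing weight (ties by edge label):
C—I (2): add — endpoints in different components.
A—G (3): add — endpoints in different components.
F—H (4): add — endpoints in different components.
B—D (6): add — endpoints in different components.
A—B (7): add — endpoints in different components.
E—F (9): add — endpoints in different components.
F—I (10): add — endpoints in different components.
A—F (11): add — endpoints in different components.
MST edge set: {C—I, A—G, F—H, B—D, A—B, E—F, F—I, A—F}.
Of the listed edges, {A—F, F—H} are in the MST → 2.

2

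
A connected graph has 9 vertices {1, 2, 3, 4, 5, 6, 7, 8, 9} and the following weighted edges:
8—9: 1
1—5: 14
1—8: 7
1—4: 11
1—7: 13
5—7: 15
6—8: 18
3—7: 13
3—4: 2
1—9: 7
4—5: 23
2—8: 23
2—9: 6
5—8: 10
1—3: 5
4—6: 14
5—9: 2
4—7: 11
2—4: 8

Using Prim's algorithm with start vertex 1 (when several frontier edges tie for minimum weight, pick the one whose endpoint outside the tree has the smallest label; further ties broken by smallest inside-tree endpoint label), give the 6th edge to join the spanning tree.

Grow the tree from 1 using Prim:
Step 1: cheapest edge leaving the tree is 1—3 (5); add 3.
Step 2: cheapest edge leaving the tree is 3—4 (2); add 4.
Step 3: cheapest edge leaving the tree is 1—8 (7); add 8.
Step 4: cheapest edge leaving the tree is 8—9 (1); add 9.
Step 5: cheapest edge leaving the tree is 5—9 (2); add 5.
Step 6: cheapest edge leaving the tree is 2—9 (6); add 2.
Step 7: cheapest edge leaving the tree is 4—7 (11); add 7.
Step 8: cheapest edge leaving the tree is 4—6 (14); add 6.
The 6th edge added is 2—9.

2-9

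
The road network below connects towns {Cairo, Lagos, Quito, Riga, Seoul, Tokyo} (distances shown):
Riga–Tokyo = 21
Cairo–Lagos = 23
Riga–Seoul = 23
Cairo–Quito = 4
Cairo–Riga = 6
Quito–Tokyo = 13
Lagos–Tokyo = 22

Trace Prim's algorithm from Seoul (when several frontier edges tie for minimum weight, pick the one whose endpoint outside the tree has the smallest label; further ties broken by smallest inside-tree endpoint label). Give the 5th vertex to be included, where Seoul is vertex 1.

Grow the tree from Seoul using Prim:
Step 1: cheapest edge leaving the tree is Riga–Seoul (23); add Riga.
Step 2: cheapest edge leaving the tree is Cairo–Riga (6); add Cairo.
Step 3: cheapest edge leaving the tree is Cairo–Quito (4); add Quito.
Step 4: cheapest edge leaving the tree is Quito–Tokyo (13); add Tokyo.
Step 5: cheapest edge leaving the tree is Lagos–Tokyo (22); add Lagos.
Vertex order: Seoul, Riga, Cairo, Quito, Tokyo, Lagos. The 5th vertex is Tokyo.

Tokyo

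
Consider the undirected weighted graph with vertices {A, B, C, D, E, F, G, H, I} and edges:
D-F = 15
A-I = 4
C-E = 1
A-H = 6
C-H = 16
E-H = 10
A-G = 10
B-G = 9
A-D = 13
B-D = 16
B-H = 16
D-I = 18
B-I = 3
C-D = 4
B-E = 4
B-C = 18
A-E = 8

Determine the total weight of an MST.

46

Grow the tree from A using Prim:
Step 1: cheapest edge leaving the tree is A-I (4); add I.
Step 2: cheapest edge leaving the tree is B-I (3); add B.
Step 3: cheapest edge leaving the tree is B-E (4); add E.
Step 4: cheapest edge leaving the tree is C-E (1); add C.
Step 5: cheapest edge leaving the tree is C-D (4); add D.
Step 6: cheapest edge leaving the tree is A-H (6); add H.
Step 7: cheapest edge leaving the tree is B-G (9); add G.
Step 8: cheapest edge leaving the tree is D-F (15); add F.
MST edges: A-I, B-I, B-E, C-E, C-D, A-H, B-G, D-F; total weight 4+3+4+1+4+6+9+15 = 46.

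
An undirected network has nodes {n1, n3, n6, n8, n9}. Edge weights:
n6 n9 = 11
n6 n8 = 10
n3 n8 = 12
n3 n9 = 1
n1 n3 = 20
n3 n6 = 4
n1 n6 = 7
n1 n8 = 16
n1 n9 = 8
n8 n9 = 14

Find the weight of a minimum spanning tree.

Kruskal: consider edges lightest-first.
n3 n9 (1): add — endpoints in different components.
n3 n6 (4): add — endpoints in different components.
n1 n6 (7): add — endpoints in different components.
n1 n9 (8): skip — n9 and n1 already connected.
n6 n8 (10): add — endpoints in different components.
MST edges: n3 n9, n3 n6, n1 n6, n6 n8; total weight 1+4+7+10 = 22.

22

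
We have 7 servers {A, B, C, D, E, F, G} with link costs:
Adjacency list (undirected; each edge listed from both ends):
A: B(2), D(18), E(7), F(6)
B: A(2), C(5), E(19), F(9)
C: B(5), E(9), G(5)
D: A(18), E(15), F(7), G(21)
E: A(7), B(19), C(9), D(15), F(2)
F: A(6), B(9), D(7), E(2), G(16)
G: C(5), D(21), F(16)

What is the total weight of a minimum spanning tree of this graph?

27

Kruskal: consider edges lightest-first.
A–B (2): add — endpoints in different components.
E–F (2): add — endpoints in different components.
B–C (5): add — endpoints in different components.
C–G (5): add — endpoints in different components.
A–F (6): add — endpoints in different components.
A–E (7): skip — A and E already connected.
D–F (7): add — endpoints in different components.
MST edges: A–B, E–F, B–C, C–G, A–F, D–F; total weight 2+2+5+5+6+7 = 27.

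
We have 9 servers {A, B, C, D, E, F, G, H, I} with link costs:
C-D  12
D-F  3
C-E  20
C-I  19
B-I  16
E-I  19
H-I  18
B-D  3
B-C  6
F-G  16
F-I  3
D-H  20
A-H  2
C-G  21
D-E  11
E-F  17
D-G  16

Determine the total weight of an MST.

62

Sort edges by weight, then run Kruskal:
A-H (2): add — endpoints in different components.
B-D (3): add — endpoints in different components.
D-F (3): add — endpoints in different components.
F-I (3): add — endpoints in different components.
B-C (6): add — endpoints in different components.
D-E (11): add — endpoints in different components.
C-D (12): skip — C and D already connected.
B-I (16): skip — B and I already connected.
D-G (16): add — endpoints in different components.
F-G (16): skip — F and G already connected.
E-F (17): skip — E and F already connected.
H-I (18): add — endpoints in different components.
MST edges: A-H, B-D, D-F, F-I, B-C, D-E, D-G, H-I; total weight 2+3+3+3+6+11+16+18 = 62.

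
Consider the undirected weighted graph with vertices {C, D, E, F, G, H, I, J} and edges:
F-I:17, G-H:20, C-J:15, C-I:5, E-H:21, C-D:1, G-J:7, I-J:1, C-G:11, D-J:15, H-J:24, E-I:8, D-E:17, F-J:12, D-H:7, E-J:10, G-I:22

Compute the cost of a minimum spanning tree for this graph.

Sort edges by weight, then run Kruskal:
C-D (1): add — endpoints in different components.
I-J (1): add — endpoints in different components.
C-I (5): add — endpoints in different components.
D-H (7): add — endpoints in different components.
G-J (7): add — endpoints in different components.
E-I (8): add — endpoints in different components.
E-J (10): skip — E and J already connected.
C-G (11): skip — C and G already connected.
F-J (12): add — endpoints in different components.
MST edges: C-D, I-J, C-I, D-H, G-J, E-I, F-J; total weight 1+1+5+7+7+8+12 = 41.

41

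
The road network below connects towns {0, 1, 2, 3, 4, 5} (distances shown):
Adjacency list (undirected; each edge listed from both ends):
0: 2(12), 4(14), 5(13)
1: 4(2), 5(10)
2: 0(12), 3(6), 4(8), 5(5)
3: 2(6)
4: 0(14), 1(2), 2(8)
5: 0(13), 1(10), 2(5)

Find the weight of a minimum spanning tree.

33

Sort edges by weight, then run Kruskal:
1 4 (2): add. Components now {0} {1,4} {2} {3} {5}
2 5 (5): add. Components now {0} {1,4} {2,5} {3}
2 3 (6): add. Components now {0} {1,4} {2,3,5}
2 4 (8): add. Components now {0} {1,2,3,4,5}
1 5 (10): skip — 1 and 5 already connected.
0 2 (12): add. Components now {0,1,2,3,4,5}
MST edges: 1 4, 2 5, 2 3, 2 4, 0 2; total weight 2+5+6+8+12 = 33.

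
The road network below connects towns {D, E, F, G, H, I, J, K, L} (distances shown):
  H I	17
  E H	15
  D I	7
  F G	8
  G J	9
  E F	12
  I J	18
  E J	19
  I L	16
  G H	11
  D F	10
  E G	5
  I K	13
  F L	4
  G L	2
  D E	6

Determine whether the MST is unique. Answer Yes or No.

Yes

Sort edges by weight, then run Kruskal:
G L (2): add — endpoints in different components.
F L (4): add — endpoints in different components.
E G (5): add — endpoints in different components.
D E (6): add — endpoints in different components.
D I (7): add — endpoints in different components.
F G (8): skip — F and G already connected.
G J (9): add — endpoints in different components.
D F (10): skip — D and F already connected.
G H (11): add — endpoints in different components.
E F (12): skip — E and F already connected.
I K (13): add — endpoints in different components.
Every non-tree edge has weight strictly greater than the heaviest edge on the tree path between its endpoints, so the MST is unique.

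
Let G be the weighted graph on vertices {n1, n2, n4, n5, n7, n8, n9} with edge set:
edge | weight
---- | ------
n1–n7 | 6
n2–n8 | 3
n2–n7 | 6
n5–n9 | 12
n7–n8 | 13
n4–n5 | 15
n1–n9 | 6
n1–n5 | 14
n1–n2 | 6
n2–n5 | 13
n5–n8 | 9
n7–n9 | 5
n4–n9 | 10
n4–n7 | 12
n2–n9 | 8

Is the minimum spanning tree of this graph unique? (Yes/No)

No

Sort edges by weight, then run Kruskal:
n2–n8 (3): add. Components now {n7} {n2,n8} {n5} {n9} {n4} {n1}
n7–n9 (5): add. Components now {n7,n9} {n2,n8} {n5} {n4} {n1}
n1–n2 (6): add. Components now {n7,n9} {n1,n2,n8} {n5} {n4}
n1–n7 (6): add. Components now {n1,n2,n7,n8,n9} {n5} {n4}
n1–n9 (6): skip — n9 and n1 already connected.
n2–n7 (6): skip — n7 and n2 already connected.
n2–n9 (8): skip — n2 and n9 already connected.
n5–n8 (9): add. Components now {n1,n2,n5,n7,n8,n9} {n4}
n4–n9 (10): add. Components now {n1,n2,n4,n5,n7,n8,n9}
Non-tree edge n1–n9 has weight 6, equal to the heaviest edge on its tree cycle — swapping gives another MST of the same weight. Not unique.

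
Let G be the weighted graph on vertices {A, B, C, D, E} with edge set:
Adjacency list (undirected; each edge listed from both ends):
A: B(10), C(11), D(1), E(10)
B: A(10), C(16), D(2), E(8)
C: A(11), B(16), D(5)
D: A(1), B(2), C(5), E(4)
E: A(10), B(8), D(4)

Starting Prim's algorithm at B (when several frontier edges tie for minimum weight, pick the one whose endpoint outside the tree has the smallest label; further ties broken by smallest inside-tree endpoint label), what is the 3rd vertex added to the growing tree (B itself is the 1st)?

A

Prim, starting at B.
Step 1: frontier [B–D 2, B–E 8, A–B 10, B–C 16] → take B–D (2); add D.
Step 2: frontier [B–E 8, A–B 10, B–C 16, A–D 1, D–E 4, C–D 5] → take A–D (1); add A.
Step 3: frontier [A–E 10, A–C 11, B–E 8, B–C 16, D–E 4, C–D 5] → take D–E (4); add E.
Step 4: frontier [A–C 11, B–C 16, C–D 5] → take C–D (5); add C.
Vertex order: B, D, A, E, C. The 3rd vertex is A.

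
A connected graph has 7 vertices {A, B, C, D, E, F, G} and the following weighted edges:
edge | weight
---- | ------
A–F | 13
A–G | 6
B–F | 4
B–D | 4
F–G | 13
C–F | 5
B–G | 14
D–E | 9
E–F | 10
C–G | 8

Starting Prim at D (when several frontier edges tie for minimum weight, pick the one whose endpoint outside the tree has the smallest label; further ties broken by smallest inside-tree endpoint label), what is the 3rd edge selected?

Prim's algorithm from D:
Step 1: cheapest edge leaving the tree is B–D (4); add B.
Step 2: cheapest edge leaving the tree is B–F (4); add F.
Step 3: cheapest edge leaving the tree is C–F (5); add C.
Step 4: cheapest edge leaving the tree is C–G (8); add G.
Step 5: cheapest edge leaving the tree is A–G (6); add A.
Step 6: cheapest edge leaving the tree is D–E (9); add E.
The 3rd edge added is C–F.

C-F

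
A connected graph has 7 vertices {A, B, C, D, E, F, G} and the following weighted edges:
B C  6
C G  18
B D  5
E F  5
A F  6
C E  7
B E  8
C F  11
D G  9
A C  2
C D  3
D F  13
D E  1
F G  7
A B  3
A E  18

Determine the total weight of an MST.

Kruskal's algorithm — process edges by increasing weight (ties by edge label):
D E (1): add — endpoints in different components.
A C (2): add — endpoints in different components.
A B (3): add — endpoints in different components.
C D (3): add — endpoints in different components.
B D (5): skip — B and D already connected.
E F (5): add — endpoints in different components.
A F (6): skip — A and F already connected.
B C (6): skip — B and C already connected.
C E (7): skip — C and E already connected.
F G (7): add — endpoints in different components.
MST edges: D E, A C, A B, C D, E F, F G; total weight 1+2+3+3+5+7 = 21.

21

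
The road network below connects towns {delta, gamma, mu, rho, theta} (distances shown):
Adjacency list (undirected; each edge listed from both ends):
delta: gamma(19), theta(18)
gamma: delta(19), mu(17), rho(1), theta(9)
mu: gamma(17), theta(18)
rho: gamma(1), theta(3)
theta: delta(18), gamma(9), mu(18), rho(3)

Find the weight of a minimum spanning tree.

39

Kruskal: consider edges lightest-first.
gamma-rho (1): add — endpoints in different components.
rho-theta (3): add — endpoints in different components.
gamma-theta (9): skip — gamma and theta already connected.
gamma-mu (17): add — endpoints in different components.
delta-theta (18): add — endpoints in different components.
MST edges: gamma-rho, rho-theta, gamma-mu, delta-theta; total weight 1+3+17+18 = 39.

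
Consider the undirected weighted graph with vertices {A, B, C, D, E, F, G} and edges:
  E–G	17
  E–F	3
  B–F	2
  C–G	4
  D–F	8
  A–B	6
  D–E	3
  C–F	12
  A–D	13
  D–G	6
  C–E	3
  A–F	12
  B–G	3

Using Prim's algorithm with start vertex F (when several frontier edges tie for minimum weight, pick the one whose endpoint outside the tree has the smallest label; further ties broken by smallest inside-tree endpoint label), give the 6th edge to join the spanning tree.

A-B

Prim's algorithm from F:
Step 1: frontier [B–F 2, E–F 3, D–F 8, A–F 12, C–F 12] → take B–F (2); add B.
Step 2: frontier [B–G 3, A–B 6, E–F 3, D–F 8, A–F 12, C–F 12] → take E–F (3); add E.
Step 3: frontier [B–G 3, A–B 6, C–E 3, D–E 3, E–G 17, D–F 8, A–F 12, C–F 12] → take C–E (3); add C.
Step 4: frontier [B–G 3, A–B 6, C–G 4, D–E 3, E–G 17, D–F 8, A–F 12] → take D–E (3); add D.
Step 5: frontier [B–G 3, A–B 6, C–G 4, D–G 6, A–D 13, E–G 17, A–F 12] → take B–G (3); add G.
Step 6: frontier [A–B 6, A–D 13, A–F 12] → take A–B (6); add A.
The 6th edge added is A–B.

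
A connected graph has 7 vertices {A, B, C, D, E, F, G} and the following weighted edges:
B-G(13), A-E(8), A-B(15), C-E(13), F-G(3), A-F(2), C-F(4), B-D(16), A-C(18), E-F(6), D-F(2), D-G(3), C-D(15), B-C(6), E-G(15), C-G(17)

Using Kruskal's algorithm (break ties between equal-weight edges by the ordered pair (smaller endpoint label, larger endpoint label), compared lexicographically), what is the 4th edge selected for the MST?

Kruskal's algorithm — process edges by increasing weight (ties by edge label):
A-F (2): add — endpoints in different components.
D-F (2): add — endpoints in different components.
D-G (3): add — endpoints in different components.
F-G (3): skip — F and G already connected.
C-F (4): add — endpoints in different components.
B-C (6): add — endpoints in different components.
E-F (6): add — endpoints in different components.
The 4th edge added is C-F.

C-F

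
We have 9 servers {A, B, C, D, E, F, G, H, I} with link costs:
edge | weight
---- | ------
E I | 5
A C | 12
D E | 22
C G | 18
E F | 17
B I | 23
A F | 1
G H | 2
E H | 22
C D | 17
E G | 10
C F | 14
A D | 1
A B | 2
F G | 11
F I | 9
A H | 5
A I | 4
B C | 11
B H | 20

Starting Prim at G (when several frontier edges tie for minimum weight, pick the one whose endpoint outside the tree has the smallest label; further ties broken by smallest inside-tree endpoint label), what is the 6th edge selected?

A-I

Grow the tree from G using Prim:
Step 1: cheapest edge leaving the tree is G H (2); add H.
Step 2: cheapest edge leaving the tree is A H (5); add A.
Step 3: cheapest edge leaving the tree is A D (1); add D.
Step 4: cheapest edge leaving the tree is A F (1); add F.
Step 5: cheapest edge leaving the tree is A B (2); add B.
Step 6: cheapest edge leaving the tree is A I (4); add I.
Step 7: cheapest edge leaving the tree is E I (5); add E.
Step 8: cheapest edge leaving the tree is B C (11); add C.
The 6th edge added is A I.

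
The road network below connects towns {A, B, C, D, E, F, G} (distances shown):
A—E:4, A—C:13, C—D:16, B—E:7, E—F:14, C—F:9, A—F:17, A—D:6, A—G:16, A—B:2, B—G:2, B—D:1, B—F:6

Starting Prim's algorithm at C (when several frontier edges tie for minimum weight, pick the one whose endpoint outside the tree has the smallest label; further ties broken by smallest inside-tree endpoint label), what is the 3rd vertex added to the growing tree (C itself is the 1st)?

Prim, starting at C.
Step 1: cheapest edge leaving the tree is C—F (9); add F.
Step 2: cheapest edge leaving the tree is B—F (6); add B.
Step 3: cheapest edge leaving the tree is B—D (1); add D.
Step 4: cheapest edge leaving the tree is A—B (2); add A.
Step 5: cheapest edge leaving the tree is B—G (2); add G.
Step 6: cheapest edge leaving the tree is A—E (4); add E.
Vertex order: C, F, B, D, A, G, E. The 3rd vertex is B.

B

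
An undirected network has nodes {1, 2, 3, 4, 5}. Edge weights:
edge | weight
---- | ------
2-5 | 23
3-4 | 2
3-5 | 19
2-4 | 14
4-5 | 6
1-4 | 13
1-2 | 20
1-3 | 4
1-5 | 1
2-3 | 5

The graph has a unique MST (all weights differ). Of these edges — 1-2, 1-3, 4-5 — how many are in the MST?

Sort edges by weight, then run Kruskal:
1-5 (1): add — endpoints in different components.
3-4 (2): add — endpoints in different components.
1-3 (4): add — endpoints in different components.
2-3 (5): add — endpoints in different components.
MST edge set: {1-5, 3-4, 1-3, 2-3}.
Of the listed edges, {1-3} are in the MST → 1.

1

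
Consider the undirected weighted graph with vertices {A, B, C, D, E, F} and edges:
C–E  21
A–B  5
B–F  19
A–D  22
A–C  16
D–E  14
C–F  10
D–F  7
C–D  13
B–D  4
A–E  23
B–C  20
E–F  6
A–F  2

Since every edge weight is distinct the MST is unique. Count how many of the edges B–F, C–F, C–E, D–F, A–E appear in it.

1

Kruskal's algorithm — process edges by increasing weight (ties by edge label):
A–F (2): add. Components now {A,F} {B} {C} {D} {E}
B–D (4): add. Components now {A,F} {B,D} {C} {E}
A–B (5): add. Components now {A,B,D,F} {C} {E}
E–F (6): add. Components now {A,B,D,E,F} {C}
D–F (7): skip — D and F already connected.
C–F (10): add. Components now {A,B,C,D,E,F}
MST edge set: {A–F, B–D, A–B, E–F, C–F}.
Of the listed edges, {C–F} are in the MST → 1.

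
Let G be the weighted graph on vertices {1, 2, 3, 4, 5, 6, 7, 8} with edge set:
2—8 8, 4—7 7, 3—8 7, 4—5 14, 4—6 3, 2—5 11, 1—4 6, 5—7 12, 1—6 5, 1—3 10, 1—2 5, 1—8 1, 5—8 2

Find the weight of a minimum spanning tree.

Prim's algorithm from 8:
Step 1: cheapest edge leaving the tree is 1—8 (1); add 1.
Step 2: cheapest edge leaving the tree is 5—8 (2); add 5.
Step 3: cheapest edge leaving the tree is 1—2 (5); add 2.
Step 4: cheapest edge leaving the tree is 1—6 (5); add 6.
Step 5: cheapest edge leaving the tree is 4—6 (3); add 4.
Step 6: cheapest edge leaving the tree is 3—8 (7); add 3.
Step 7: cheapest edge leaving the tree is 4—7 (7); add 7.
MST edges: 1—8, 5—8, 1—2, 1—6, 4—6, 3—8, 4—7; total weight 1+2+5+5+3+7+7 = 30.

30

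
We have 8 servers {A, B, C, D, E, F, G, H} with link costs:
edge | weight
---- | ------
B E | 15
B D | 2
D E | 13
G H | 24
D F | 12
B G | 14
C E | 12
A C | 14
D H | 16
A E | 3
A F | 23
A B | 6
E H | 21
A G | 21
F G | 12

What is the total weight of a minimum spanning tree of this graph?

Prim's algorithm from D:
Step 1: cheapest edge leaving the tree is B D (2); add B.
Step 2: cheapest edge leaving the tree is A B (6); add A.
Step 3: cheapest edge leaving the tree is A E (3); add E.
Step 4: cheapest edge leaving the tree is C E (12); add C.
Step 5: cheapest edge leaving the tree is D F (12); add F.
Step 6: cheapest edge leaving the tree is F G (12); add G.
Step 7: cheapest edge leaving the tree is D H (16); add H.
MST edges: B D, A B, A E, C E, D F, F G, D H; total weight 2+6+3+12+12+12+16 = 63.

63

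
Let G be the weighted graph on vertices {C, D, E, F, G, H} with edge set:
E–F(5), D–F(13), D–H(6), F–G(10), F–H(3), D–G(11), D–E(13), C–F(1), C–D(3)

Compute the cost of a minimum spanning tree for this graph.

22

Grow the tree from F using Prim:
Step 1: frontier [C–F 1, F–H 3, E–F 5, F–G 10, D–F 13] → take C–F (1); add C.
Step 2: frontier [C–D 3, F–H 3, E–F 5, F–G 10, D–F 13] → take C–D (3); add D.
Step 3: frontier [D–H 6, D–G 11, D–E 13, F–H 3, E–F 5, F–G 10] → take F–H (3); add H.
Step 4: frontier [D–G 11, D–E 13, E–F 5, F–G 10] → take E–F (5); add E.
Step 5: frontier [D–G 11, F–G 10] → take F–G (10); add G.
MST edges: C–F, C–D, F–H, E–F, F–G; total weight 1+3+3+5+10 = 22.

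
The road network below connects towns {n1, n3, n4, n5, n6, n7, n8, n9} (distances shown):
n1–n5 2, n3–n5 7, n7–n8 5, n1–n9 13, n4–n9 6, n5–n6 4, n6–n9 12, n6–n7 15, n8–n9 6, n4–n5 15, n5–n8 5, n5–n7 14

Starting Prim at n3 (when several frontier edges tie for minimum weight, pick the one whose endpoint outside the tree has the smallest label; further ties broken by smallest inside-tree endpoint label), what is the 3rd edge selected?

n5-n6

Grow the tree from n3 using Prim:
Step 1: frontier [n3–n5 7] → take n3–n5 (7); add n5.
Step 2: frontier [n1–n5 2, n5–n6 4, n5–n8 5, n5–n7 14, n4–n5 15] → take n1–n5 (2); add n1.
Step 3: frontier [n1–n9 13, n5–n6 4, n5–n8 5, n5–n7 14, n4–n5 15] → take n5–n6 (4); add n6.
Step 4: frontier [n1–n9 13, n5–n8 5, n5–n7 14, n4–n5 15, n6–n9 12, n6–n7 15] → take n5–n8 (5); add n8.
Step 5: frontier [n1–n9 13, n5–n7 14, n4–n5 15, n6–n9 12, n6–n7 15, n7–n8 5, n8–n9 6] → take n7–n8 (5); add n7.
Step 6: frontier [n1–n9 13, n4–n5 15, n6–n9 12, n8–n9 6] → take n8–n9 (6); add n9.
Step 7: frontier [n4–n5 15, n4–n9 6] → take n4–n9 (6); add n4.
The 3rd edge added is n5–n6.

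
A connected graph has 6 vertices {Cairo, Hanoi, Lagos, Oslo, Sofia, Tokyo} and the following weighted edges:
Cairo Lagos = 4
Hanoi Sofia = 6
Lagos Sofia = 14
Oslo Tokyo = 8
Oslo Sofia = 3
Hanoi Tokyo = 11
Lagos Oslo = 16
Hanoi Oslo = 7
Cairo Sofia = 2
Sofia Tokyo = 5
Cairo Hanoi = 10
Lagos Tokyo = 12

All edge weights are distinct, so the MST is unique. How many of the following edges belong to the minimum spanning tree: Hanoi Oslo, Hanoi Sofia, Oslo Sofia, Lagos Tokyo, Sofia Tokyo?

Sort edges by weight, then run Kruskal:
Cairo Sofia (2): add. Components now {Cairo,Sofia} {Tokyo} {Lagos} {Hanoi} {Oslo}
Oslo Sofia (3): add. Components now {Cairo,Oslo,Sofia} {Tokyo} {Lagos} {Hanoi}
Cairo Lagos (4): add. Components now {Cairo,Lagos,Oslo,Sofia} {Tokyo} {Hanoi}
Sofia Tokyo (5): add. Components now {Cairo,Lagos,Oslo,Sofia,Tokyo} {Hanoi}
Hanoi Sofia (6): add. Components now {Cairo,Hanoi,Lagos,Oslo,Sofia,Tokyo}
MST edge set: {Cairo Sofia, Oslo Sofia, Cairo Lagos, Sofia Tokyo, Hanoi Sofia}.
Of the listed edges, {Hanoi Sofia, Oslo Sofia, Sofia Tokyo} are in the MST → 3.

3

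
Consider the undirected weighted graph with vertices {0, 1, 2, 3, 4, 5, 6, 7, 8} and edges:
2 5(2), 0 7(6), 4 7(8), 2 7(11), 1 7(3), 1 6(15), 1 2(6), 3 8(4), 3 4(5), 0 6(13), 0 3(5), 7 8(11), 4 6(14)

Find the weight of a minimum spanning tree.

Prim, starting at 2.
Step 1: frontier [2 5 2, 1 2 6, 2 7 11] → take 2 5 (2); add 5.
Step 2: frontier [1 2 6, 2 7 11] → take 1 2 (6); add 1.
Step 3: frontier [1 7 3, 1 6 15, 2 7 11] → take 1 7 (3); add 7.
Step 4: frontier [1 6 15, 0 7 6, 4 7 8, 7 8 11] → take 0 7 (6); add 0.
Step 5: frontier [0 3 5, 0 6 13, 1 6 15, 4 7 8, 7 8 11] → take 0 3 (5); add 3.
Step 6: frontier [0 6 13, 1 6 15, 3 8 4, 3 4 5, 4 7 8, 7 8 11] → take 3 8 (4); add 8.
Step 7: frontier [0 6 13, 1 6 15, 3 4 5, 4 7 8] → take 3 4 (5); add 4.
Step 8: frontier [0 6 13, 1 6 15, 4 6 14] → take 0 6 (13); add 6.
MST edges: 2 5, 1 2, 1 7, 0 7, 0 3, 3 8, 3 4, 0 6; total weight 2+6+3+6+5+4+5+13 = 44.

44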